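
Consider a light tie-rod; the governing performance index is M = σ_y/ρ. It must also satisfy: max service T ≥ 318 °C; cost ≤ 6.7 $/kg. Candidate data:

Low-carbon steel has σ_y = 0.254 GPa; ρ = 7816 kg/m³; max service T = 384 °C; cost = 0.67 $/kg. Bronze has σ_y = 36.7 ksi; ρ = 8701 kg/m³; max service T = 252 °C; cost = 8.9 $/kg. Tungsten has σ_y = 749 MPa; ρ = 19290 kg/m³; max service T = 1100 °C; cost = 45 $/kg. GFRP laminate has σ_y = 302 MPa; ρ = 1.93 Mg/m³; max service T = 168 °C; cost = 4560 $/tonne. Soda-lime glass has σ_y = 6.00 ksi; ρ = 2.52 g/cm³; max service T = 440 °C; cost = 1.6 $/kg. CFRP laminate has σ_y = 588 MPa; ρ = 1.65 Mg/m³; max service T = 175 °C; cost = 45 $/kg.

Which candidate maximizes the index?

Screen on constraints: max service T ≥ 318 °C; cost ≤ 6.7 $/kg. Survivors: low-carbon steel, soda-lime glass.
Normalizing units and computing the index:
  low-carbon steel: σ_y = 254.0 MPa, ρ = 7816 kg/m³
  soda-lime glass: σ_y = 41.37 MPa, ρ = 2520 kg/m³
  low-carbon steel: M = 32.5 kN·m/kg
  soda-lime glass: M = 16.4 kN·m/kg
Low-carbon steel ranks first.

low-carbon steel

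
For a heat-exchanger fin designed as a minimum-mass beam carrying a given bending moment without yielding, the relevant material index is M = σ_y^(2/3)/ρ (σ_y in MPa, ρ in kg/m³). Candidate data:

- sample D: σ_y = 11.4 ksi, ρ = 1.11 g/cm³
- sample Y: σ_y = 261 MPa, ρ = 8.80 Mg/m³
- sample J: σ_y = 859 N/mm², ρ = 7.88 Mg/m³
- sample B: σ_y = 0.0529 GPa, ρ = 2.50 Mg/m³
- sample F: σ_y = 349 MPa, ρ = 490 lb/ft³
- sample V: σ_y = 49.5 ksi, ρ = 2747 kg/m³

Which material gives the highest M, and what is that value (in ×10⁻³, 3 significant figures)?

After converting to SI:
  sample D: σ_y = 78.60 MPa, ρ = 1110 kg/m³
  sample Y: σ_y = 261.0 MPa, ρ = 8800 kg/m³
  sample J: σ_y = 859.0 MPa, ρ = 7880 kg/m³
  sample B: σ_y = 52.90 MPa, ρ = 2500 kg/m³
  sample F: σ_y = 349.0 MPa, ρ = 7849 kg/m³
  sample V: σ_y = 341.3 MPa, ρ = 2747 kg/m³
  sample V: M = 17.8×10⁻³
  sample D: M = 16.5×10⁻³
  sample J: M = 11.5×10⁻³
  sample F: M = 6.32×10⁻³
  sample B: M = 5.64×10⁻³
  sample Y: M = 4.64×10⁻³
Sample V ranks first.

sample V, M = 17.8×10⁻³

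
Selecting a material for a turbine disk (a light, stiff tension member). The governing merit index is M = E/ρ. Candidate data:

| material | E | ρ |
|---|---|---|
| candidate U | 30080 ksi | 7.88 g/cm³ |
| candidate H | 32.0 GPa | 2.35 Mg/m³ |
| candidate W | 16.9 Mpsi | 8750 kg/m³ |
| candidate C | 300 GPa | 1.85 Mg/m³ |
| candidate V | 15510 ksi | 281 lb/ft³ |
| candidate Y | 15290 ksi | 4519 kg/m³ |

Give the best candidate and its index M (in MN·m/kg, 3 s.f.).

candidate C, M = 162 MN·m/kg

Normalizing units and computing the index:
  candidate U: E = 207.4 GPa, ρ = 7880 kg/m³
  candidate H: E = 32.00 GPa, ρ = 2350 kg/m³
  candidate W: E = 116.5 GPa, ρ = 8750 kg/m³
  candidate C: E = 300.0 GPa, ρ = 1850 kg/m³
  candidate V: E = 106.9 GPa, ρ = 4501 kg/m³
  candidate Y: E = 105.4 GPa, ρ = 4519 kg/m³
  candidate C: M = 162 MN·m/kg
  candidate U: M = 26.3 MN·m/kg
  candidate V: M = 23.8 MN·m/kg
  candidate Y: M = 23.3 MN·m/kg
  candidate H: M = 13.6 MN·m/kg
  candidate W: M = 13.3 MN·m/kg
Candidate C ranks first.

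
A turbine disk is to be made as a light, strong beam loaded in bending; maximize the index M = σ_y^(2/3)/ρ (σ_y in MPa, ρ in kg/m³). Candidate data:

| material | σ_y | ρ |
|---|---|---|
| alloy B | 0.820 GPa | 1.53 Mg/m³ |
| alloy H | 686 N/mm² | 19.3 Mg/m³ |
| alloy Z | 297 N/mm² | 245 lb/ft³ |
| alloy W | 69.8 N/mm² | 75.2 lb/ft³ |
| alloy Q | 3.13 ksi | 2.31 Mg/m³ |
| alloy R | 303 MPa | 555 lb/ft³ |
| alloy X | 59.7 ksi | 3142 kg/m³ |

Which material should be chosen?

Convert each candidate to consistent units, then evaluate M:
  alloy B: σ_y = 820.0 MPa, ρ = 1530 kg/m³
  alloy H: σ_y = 686.0 MPa, ρ = 19300 kg/m³
  alloy Z: σ_y = 297.0 MPa, ρ = 3925 kg/m³
  alloy W: σ_y = 69.80 MPa, ρ = 1205 kg/m³
  alloy Q: σ_y = 21.58 MPa, ρ = 2310 kg/m³
  alloy R: σ_y = 303.0 MPa, ρ = 8890 kg/m³
  alloy X: σ_y = 411.6 MPa, ρ = 3142 kg/m³
  alloy B: M = 57.3×10⁻³
  alloy X: M = 17.6×10⁻³
  alloy W: M = 14.1×10⁻³
  alloy Z: M = 11.3×10⁻³
  alloy R: M = 5.07×10⁻³
  alloy H: M = 4.03×10⁻³
  alloy Q: M = 3.36×10⁻³
The maximum is for alloy B.

alloy B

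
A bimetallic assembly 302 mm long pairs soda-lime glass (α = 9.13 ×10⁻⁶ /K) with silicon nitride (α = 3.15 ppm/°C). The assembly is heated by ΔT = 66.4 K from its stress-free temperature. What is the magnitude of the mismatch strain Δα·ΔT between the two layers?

Δα = |9.13 − 3.15|×10⁻⁶/K = 5.98×10⁻⁶/K.
Mismatch strain = Δα·ΔT = 5.98×10⁻⁶ × 66.4 = 3.97×10⁻⁴.

3.97×10⁻⁴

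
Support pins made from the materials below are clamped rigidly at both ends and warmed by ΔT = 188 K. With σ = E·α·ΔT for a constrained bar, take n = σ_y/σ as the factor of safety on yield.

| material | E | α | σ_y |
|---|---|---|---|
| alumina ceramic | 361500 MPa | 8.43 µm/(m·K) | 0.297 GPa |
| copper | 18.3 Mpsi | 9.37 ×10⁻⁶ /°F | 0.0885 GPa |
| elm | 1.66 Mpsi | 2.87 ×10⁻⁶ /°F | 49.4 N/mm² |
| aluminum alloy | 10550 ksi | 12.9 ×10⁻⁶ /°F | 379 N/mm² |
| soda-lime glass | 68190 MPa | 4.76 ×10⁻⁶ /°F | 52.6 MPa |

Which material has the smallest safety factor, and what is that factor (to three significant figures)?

Per material, after unit conversion:
  alumina ceramic: E = 361.5, α = 8.43, σ_y = 297.0 → σ = 573 MPa, n = 0.518
  copper: E = 126.2, α = 16.9, σ_y = 88.50 → σ = 400 MPa, n = 0.221
  elm: E = 11.45, α = 5.17, σ_y = 49.40 → σ = 11.1 MPa, n = 4.44
  aluminum alloy: E = 72.74, α = 23.2, σ_y = 379.0 → σ = 318 MPa, n = 1.19
  soda-lime glass: E = 68.19, α = 8.57, σ_y = 52.60 → σ = 110 MPa, n = 0.479
Copper has the lowest safety factor, n = 0.221.

copper, n = 0.221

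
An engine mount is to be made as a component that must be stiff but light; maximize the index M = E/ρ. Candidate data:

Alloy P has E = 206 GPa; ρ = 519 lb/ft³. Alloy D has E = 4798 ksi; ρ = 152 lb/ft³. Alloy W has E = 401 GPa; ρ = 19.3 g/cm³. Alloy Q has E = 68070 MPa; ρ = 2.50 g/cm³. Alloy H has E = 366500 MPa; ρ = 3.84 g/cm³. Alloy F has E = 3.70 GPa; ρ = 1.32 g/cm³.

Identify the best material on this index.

alloy H

Normalizing units and computing the index:
  alloy P: E = 206.0 GPa, ρ = 8314 kg/m³
  alloy D: E = 33.08 GPa, ρ = 2435 kg/m³
  alloy W: E = 401.0 GPa, ρ = 19300 kg/m³
  alloy Q: E = 68.07 GPa, ρ = 2500 kg/m³
  alloy H: E = 366.5 GPa, ρ = 3840 kg/m³
  alloy F: E = 3.700 GPa, ρ = 1320 kg/m³
  alloy H: M = 95.4 MN·m/kg
  alloy Q: M = 27.2 MN·m/kg
  alloy P: M = 24.8 MN·m/kg
  alloy W: M = 20.8 MN·m/kg
  alloy D: M = 13.6 MN·m/kg
  alloy F: M = 2.80 MN·m/kg
Highest index: alloy H.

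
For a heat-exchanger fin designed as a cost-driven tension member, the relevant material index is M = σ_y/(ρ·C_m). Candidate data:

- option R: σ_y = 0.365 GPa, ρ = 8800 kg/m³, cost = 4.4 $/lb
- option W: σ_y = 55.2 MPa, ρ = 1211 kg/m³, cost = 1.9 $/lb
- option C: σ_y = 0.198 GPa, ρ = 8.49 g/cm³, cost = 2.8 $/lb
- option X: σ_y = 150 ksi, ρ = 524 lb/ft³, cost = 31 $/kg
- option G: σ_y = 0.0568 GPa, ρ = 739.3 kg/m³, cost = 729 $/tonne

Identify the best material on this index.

option G

Convert each candidate to consistent units, then evaluate M:
  option R: σ_y = 365.0 MPa, ρ = 8800 kg/m³, cost = 9.700 $/kg
  option W: σ_y = 55.20 MPa, ρ = 1211 kg/m³, cost = 4.189 $/kg
  option C: σ_y = 198.0 MPa, ρ = 8490 kg/m³, cost = 6.173 $/kg
  option X: σ_y = 1034 MPa, ρ = 8394 kg/m³, cost = 31.00 $/kg
  option G: σ_y = 56.80 MPa, ρ = 739.3 kg/m³, cost = 0.7290 $/kg
  option G: M = 105 kN·m per $
  option W: M = 10.9 kN·m per $
  option R: M = 4.28 kN·m per $
  option X: M = 3.97 kN·m per $
  option C: M = 3.78 kN·m per $
Highest index: option G.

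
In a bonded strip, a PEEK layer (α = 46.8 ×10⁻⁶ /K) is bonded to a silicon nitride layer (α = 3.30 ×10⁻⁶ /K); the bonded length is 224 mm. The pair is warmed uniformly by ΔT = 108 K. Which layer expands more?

PEEK

α(PEEK) = 46.8×10⁻⁶/K vs α(silicon nitride) = 3.30×10⁻⁶/K.
Higher α expands more for the same ΔT: PEEK.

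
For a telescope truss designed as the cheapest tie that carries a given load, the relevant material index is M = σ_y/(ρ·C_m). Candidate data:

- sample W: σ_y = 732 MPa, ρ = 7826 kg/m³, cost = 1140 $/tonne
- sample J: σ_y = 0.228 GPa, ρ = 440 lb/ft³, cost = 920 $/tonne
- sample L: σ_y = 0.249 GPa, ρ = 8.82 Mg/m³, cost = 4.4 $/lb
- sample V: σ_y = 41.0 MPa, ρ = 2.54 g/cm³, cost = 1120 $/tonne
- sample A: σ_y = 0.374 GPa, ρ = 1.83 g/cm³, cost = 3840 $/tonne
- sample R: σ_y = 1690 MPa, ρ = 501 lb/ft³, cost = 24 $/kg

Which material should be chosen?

In SI units:
  sample W: σ_y = 732.0 MPa, ρ = 7826 kg/m³, cost = 1.140 $/kg
  sample J: σ_y = 228.0 MPa, ρ = 7048 kg/m³, cost = 0.9200 $/kg
  sample L: σ_y = 249.0 MPa, ρ = 8820 kg/m³, cost = 9.700 $/kg
  sample V: σ_y = 41.00 MPa, ρ = 2540 kg/m³, cost = 1.120 $/kg
  sample A: σ_y = 374.0 MPa, ρ = 1830 kg/m³, cost = 3.840 $/kg
  sample R: σ_y = 1690 MPa, ρ = 8025 kg/m³, cost = 24.00 $/kg
  sample W: M = 82.0 kN·m per $
  sample A: M = 53.2 kN·m per $
  sample J: M = 35.2 kN·m per $
  sample V: M = 14.4 kN·m per $
  sample R: M = 8.77 kN·m per $
  sample L: M = 2.91 kN·m per $
Highest index: sample W.

sample W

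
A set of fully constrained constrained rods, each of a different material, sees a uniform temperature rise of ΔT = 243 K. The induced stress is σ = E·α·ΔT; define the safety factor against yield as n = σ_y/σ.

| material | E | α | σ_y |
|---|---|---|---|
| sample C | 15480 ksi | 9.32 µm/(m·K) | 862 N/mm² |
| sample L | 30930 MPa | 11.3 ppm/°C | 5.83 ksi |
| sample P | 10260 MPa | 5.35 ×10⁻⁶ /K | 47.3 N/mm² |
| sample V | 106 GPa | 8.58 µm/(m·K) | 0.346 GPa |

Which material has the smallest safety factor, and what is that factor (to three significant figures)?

sample L, n = 0.473

Per material, after unit conversion:
  sample C: E = 106.7, α = 9.32, σ_y = 862.0 → σ = 242 MPa, n = 3.57
  sample L: E = 30.93, α = 11.3, σ_y = 40.20 → σ = 84.9 MPa, n = 0.473
  sample P: E = 10.26, α = 5.35, σ_y = 47.30 → σ = 13.3 MPa, n = 3.55
  sample V: E = 106.0, α = 8.58, σ_y = 346.0 → σ = 221 MPa, n = 1.57
Sample L has the lowest safety factor, n = 0.473.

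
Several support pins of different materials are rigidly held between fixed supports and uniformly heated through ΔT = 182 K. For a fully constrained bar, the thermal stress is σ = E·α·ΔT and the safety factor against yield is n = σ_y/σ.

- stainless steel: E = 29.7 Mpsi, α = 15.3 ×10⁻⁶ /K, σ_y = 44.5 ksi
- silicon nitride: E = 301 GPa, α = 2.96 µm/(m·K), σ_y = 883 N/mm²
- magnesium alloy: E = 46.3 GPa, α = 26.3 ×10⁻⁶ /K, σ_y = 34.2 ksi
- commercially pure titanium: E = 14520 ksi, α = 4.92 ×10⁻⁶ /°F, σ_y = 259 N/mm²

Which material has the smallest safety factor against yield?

stainless steel

Converting E to GPa, α to ×10⁻⁶/K, σ_y to MPa, then σ and n for each:
  stainless steel: E = 204.8, α = 15.3, σ_y = 306.8 → σ = 570 MPa, n = 0.538
  silicon nitride: E = 301.0, α = 2.96, σ_y = 883.0 → σ = 162 MPa, n = 5.45
  magnesium alloy: E = 46.30, α = 26.3, σ_y = 235.8 → σ = 222 MPa, n = 1.06
  commercially pure titanium: E = 100.1, α = 8.86, σ_y = 259.0 → σ = 161 MPa, n = 1.61
The minimum is stainless steel at n = 0.538.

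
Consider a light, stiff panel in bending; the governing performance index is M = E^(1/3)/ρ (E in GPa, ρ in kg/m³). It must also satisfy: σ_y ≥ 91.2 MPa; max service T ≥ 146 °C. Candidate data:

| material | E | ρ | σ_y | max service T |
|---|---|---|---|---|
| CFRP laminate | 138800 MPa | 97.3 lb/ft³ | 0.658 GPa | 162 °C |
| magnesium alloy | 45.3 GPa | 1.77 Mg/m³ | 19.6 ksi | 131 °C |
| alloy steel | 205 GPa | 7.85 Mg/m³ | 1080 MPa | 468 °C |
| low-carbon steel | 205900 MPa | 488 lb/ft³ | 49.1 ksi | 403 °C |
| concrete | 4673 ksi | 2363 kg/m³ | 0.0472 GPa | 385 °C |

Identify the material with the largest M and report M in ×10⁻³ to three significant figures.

CFRP laminate, M = 3.32×10⁻³

Screen on constraints: σ_y ≥ 91.2 MPa; max service T ≥ 146 °C. Survivors: CFRP laminate, alloy steel, low-carbon steel.
After converting to SI:
  CFRP laminate: E = 138.8 GPa, ρ = 1559 kg/m³
  alloy steel: E = 205.0 GPa, ρ = 7850 kg/m³
  low-carbon steel: E = 205.9 GPa, ρ = 7817 kg/m³
  CFRP laminate: M = 3.32×10⁻³
  low-carbon steel: M = 0.755×10⁻³
  alloy steel: M = 0.751×10⁻³
Highest index: CFRP laminate.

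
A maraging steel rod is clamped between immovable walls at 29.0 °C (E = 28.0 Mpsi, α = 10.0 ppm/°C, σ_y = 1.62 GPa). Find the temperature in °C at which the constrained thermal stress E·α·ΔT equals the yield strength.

E = 28.0 Mpsi = 193.1 GPa.
σ_y = 1.62 GPa = 1620 MPa.
E·α·ΔT = 1620 MPa ⇒ ΔT = 1620 / (193.1×10³ × 10.0×10⁻⁶) = 839.1 K.
T = 29.0 + 839.1 = 868.1 °C.

868 °C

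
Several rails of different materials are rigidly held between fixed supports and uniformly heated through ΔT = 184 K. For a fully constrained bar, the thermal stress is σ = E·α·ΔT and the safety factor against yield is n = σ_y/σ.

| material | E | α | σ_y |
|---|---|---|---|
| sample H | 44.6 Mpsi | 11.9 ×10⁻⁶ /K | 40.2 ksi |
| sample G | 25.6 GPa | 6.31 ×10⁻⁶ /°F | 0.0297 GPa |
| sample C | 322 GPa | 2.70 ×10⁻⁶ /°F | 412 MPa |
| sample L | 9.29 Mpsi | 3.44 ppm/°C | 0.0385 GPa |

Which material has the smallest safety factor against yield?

Per material, after unit conversion:
  sample H: E = 307.5, α = 11.9, σ_y = 277.2 → σ = 673 MPa, n = 0.412
  sample G: E = 25.60, α = 11.4, σ_y = 29.70 → σ = 53.5 MPa, n = 0.555
  sample C: E = 322.0, α = 4.86, σ_y = 412.0 → σ = 288 MPa, n = 1.43
  sample L: E = 64.05, α = 3.44, σ_y = 38.50 → σ = 40.5 MPa, n = 0.950
Sample H has the lowest safety factor, n = 0.412.

sample H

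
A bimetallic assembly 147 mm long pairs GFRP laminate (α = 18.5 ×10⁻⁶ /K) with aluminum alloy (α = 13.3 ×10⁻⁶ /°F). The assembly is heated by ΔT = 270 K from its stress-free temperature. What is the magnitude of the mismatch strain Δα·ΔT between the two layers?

aluminum alloy: α = 13.3×10⁻⁶/°F × 9/5 = 23.9×10⁻⁶/K.
Δα = |18.5 − 23.9|×10⁻⁶/K = 5.44×10⁻⁶/K.
Mismatch strain = Δα·ΔT = 5.44×10⁻⁶ × 270.0 = 1.47×10⁻³.

1.47×10⁻³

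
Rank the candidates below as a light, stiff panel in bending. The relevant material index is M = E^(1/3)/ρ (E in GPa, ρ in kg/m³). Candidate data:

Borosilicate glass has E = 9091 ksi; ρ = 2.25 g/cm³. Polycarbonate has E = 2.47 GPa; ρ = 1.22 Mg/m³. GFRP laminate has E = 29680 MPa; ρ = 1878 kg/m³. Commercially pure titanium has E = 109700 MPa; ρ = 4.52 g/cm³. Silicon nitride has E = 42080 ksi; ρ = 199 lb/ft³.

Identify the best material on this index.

silicon nitride

Putting every candidate on a common basis:
  borosilicate glass: E = 62.68 GPa, ρ = 2250 kg/m³
  polycarbonate: E = 2.470 GPa, ρ = 1220 kg/m³
  GFRP laminate: E = 29.68 GPa, ρ = 1878 kg/m³
  commercially pure titanium: E = 109.7 GPa, ρ = 4520 kg/m³
  silicon nitride: E = 290.1 GPa, ρ = 3188 kg/m³
  silicon nitride: M = 2.08×10⁻³
  borosilicate glass: M = 1.77×10⁻³
  GFRP laminate: M = 1.65×10⁻³
  polycarbonate: M = 1.11×10⁻³
  commercially pure titanium: M = 1.06×10⁻³
Silicon nitride ranks first.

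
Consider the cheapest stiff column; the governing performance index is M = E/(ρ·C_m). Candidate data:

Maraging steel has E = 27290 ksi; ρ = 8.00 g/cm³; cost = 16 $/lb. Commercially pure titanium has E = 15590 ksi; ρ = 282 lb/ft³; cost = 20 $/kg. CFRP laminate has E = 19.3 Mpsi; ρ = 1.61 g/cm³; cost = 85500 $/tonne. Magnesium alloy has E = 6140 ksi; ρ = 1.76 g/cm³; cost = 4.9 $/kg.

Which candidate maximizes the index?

Normalizing units and computing the index:
  maraging steel: E = 188.2 GPa, ρ = 8000 kg/m³, cost = 35.27 $/kg
  commercially pure titanium: E = 107.5 GPa, ρ = 4517 kg/m³, cost = 20.00 $/kg
  CFRP laminate: E = 133.1 GPa, ρ = 1610 kg/m³, cost = 85.50 $/kg
  magnesium alloy: E = 42.33 GPa, ρ = 1760 kg/m³, cost = 4.900 $/kg
  magnesium alloy: M = 4.91 MN·m per $
  commercially pure titanium: M = 1.19 MN·m per $
  CFRP laminate: M = 0.967 MN·m per $
  maraging steel: M = 0.667 MN·m per $
Magnesium alloy ranks first.

magnesium alloy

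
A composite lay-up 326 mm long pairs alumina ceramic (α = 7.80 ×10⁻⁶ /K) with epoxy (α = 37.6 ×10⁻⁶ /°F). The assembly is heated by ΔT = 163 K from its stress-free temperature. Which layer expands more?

epoxy

epoxy: α = 37.6×10⁻⁶/°F × 9/5 = 67.7×10⁻⁶/K.
α(alumina ceramic) = 7.80×10⁻⁶/K vs α(epoxy) = 67.7×10⁻⁶/K.
Higher α expands more for the same ΔT: epoxy.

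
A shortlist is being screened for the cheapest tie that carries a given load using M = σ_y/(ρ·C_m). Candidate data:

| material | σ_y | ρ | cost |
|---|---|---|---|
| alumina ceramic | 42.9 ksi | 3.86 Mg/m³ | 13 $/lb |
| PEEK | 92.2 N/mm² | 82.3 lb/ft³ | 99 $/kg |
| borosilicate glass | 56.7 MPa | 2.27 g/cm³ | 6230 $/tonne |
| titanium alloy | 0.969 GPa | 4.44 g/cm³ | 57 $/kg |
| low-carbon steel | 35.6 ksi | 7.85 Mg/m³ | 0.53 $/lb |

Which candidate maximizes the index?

Convert each candidate to consistent units, then evaluate M:
  alumina ceramic: σ_y = 295.8 MPa, ρ = 3860 kg/m³, cost = 28.66 $/kg
  PEEK: σ_y = 92.20 MPa, ρ = 1318 kg/m³, cost = 99.00 $/kg
  borosilicate glass: σ_y = 56.70 MPa, ρ = 2270 kg/m³, cost = 6.230 $/kg
  titanium alloy: σ_y = 969.0 MPa, ρ = 4440 kg/m³, cost = 57.00 $/kg
  low-carbon steel: σ_y = 245.5 MPa, ρ = 7850 kg/m³, cost = 1.168 $/kg
  low-carbon steel: M = 26.8 kN·m per $
  borosilicate glass: M = 4.01 kN·m per $
  titanium alloy: M = 3.83 kN·m per $
  alumina ceramic: M = 2.67 kN·m per $
  PEEK: M = 0.706 kN·m per $
The maximum is for low-carbon steel.

low-carbon steel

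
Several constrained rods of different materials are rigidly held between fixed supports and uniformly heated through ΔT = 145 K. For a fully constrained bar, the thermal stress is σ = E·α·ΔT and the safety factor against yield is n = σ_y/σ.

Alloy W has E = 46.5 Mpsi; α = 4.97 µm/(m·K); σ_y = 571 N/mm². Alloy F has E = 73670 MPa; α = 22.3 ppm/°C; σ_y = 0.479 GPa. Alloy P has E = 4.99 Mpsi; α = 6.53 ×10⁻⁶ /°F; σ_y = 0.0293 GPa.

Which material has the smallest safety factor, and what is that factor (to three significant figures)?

Converting E to GPa, α to ×10⁻⁶/K, σ_y to MPa, then σ and n for each:
  alloy W: E = 320.6, α = 4.97, σ_y = 571.0 → σ = 231 MPa, n = 2.47
  alloy F: E = 73.67, α = 22.3, σ_y = 479.0 → σ = 238 MPa, n = 2.01
  alloy P: E = 34.40, α = 11.8, σ_y = 29.30 → σ = 58.6 MPa, n = 0.500
Alloy P has the lowest safety factor, n = 0.500.

alloy P, n = 0.500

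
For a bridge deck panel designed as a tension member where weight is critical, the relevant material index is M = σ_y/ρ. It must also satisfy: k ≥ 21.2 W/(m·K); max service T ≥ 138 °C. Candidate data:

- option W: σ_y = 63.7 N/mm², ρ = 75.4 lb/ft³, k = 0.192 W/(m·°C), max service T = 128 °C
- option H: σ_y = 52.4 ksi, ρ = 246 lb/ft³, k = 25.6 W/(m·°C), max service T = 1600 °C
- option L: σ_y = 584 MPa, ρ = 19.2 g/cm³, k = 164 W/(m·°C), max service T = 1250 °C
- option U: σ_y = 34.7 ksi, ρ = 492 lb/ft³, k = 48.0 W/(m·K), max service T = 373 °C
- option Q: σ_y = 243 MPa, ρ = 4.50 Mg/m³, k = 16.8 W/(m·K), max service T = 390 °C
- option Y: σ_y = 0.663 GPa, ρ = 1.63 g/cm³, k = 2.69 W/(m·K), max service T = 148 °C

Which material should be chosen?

option H

Screen on constraints: k ≥ 21.2 W/(m·K); max service T ≥ 138 °C. Survivors: option H, option L, option U.
In SI units:
  option H: σ_y = 361.3 MPa, ρ = 3941 kg/m³
  option L: σ_y = 584.0 MPa, ρ = 19200 kg/m³
  option U: σ_y = 239.2 MPa, ρ = 7881 kg/m³
  option H: M = 91.7 kN·m/kg
  option L: M = 30.4 kN·m/kg
  option U: M = 30.4 kN·m/kg
Option H has the largest M.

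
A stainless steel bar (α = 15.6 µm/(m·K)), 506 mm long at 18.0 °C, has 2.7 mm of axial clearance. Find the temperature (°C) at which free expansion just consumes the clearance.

360 °C

α·L₀·ΔT = 2.7 mm ⇒ ΔT = 2.7 / (15.6×10⁻⁶ × 506.0) = 342.0 K.
T = 18.0 + 342.0 = 360.0 °C.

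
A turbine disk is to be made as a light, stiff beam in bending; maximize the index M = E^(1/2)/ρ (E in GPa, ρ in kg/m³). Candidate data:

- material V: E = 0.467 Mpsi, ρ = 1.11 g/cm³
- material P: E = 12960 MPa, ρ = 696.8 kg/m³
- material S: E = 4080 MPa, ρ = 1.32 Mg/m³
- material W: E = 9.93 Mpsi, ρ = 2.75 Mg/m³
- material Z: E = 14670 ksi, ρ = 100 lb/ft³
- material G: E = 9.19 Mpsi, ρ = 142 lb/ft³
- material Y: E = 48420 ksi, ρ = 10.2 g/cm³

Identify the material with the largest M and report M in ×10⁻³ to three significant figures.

Convert each candidate to consistent units, then evaluate M:
  material V: E = 3.220 GPa, ρ = 1110 kg/m³
  material P: E = 12.96 GPa, ρ = 696.8 kg/m³
  material S: E = 4.080 GPa, ρ = 1320 kg/m³
  material W: E = 68.46 GPa, ρ = 2750 kg/m³
  material Z: E = 101.1 GPa, ρ = 1602 kg/m³
  material G: E = 63.36 GPa, ρ = 2275 kg/m³
  material Y: E = 333.8 GPa, ρ = 10200 kg/m³
  material Z: M = 6.28×10⁻³
  material P: M = 5.17×10⁻³
  material G: M = 3.50×10⁻³
  material W: M = 3.01×10⁻³
  material Y: M = 1.79×10⁻³
  material V: M = 1.62×10⁻³
  material S: M = 1.53×10⁻³
Material Z has the largest M.

material Z, M = 6.28×10⁻³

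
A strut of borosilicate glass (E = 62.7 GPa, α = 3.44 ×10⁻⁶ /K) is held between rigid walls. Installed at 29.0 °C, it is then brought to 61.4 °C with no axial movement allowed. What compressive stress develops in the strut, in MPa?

ΔT = 32.40 K. Constrained thermal stress σ = E·α·ΔT = 62.70×10³ MPa × 3.44×10⁻⁶ × 32.40 = 6.99 MPa (compressive).

6.99 MPa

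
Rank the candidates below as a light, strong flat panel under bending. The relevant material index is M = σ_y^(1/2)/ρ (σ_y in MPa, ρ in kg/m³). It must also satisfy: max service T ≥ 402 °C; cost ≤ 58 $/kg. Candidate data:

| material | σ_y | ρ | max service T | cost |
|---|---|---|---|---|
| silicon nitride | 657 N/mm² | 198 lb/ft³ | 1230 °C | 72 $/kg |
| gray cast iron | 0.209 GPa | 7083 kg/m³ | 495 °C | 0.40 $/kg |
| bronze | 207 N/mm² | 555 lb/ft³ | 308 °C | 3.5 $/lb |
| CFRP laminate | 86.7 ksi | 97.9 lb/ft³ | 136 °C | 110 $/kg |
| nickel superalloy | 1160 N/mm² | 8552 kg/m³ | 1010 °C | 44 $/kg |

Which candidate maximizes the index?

Screen on constraints: max service T ≥ 402 °C; cost ≤ 58 $/kg. Survivors: gray cast iron, nickel superalloy.
In SI units:
  gray cast iron: σ_y = 209.0 MPa, ρ = 7083 kg/m³
  nickel superalloy: σ_y = 1160 MPa, ρ = 8552 kg/m³
  nickel superalloy: M = 3.98×10⁻³
  gray cast iron: M = 2.04×10⁻³
The maximum is for nickel superalloy.

nickel superalloy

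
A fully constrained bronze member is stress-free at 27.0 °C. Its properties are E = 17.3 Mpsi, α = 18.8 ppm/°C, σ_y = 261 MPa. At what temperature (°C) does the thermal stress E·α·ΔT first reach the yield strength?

143 °C

E = 17.3 Mpsi = 119.3 GPa.
E·α·ΔT = 261.0 MPa ⇒ ΔT = 261.0 / (119.3×10³ × 18.8×10⁻⁶) = 116.4 K.
T = 27.0 + 116.4 = 143.4 °C.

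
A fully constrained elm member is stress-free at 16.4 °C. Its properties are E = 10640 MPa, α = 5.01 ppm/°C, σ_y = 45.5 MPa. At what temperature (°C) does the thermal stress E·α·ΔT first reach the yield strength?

E = 10640 MPa = 10.64 GPa.
E·α·ΔT = 45.50 MPa ⇒ ΔT = 45.50 / (10.64×10³ × 5.01×10⁻⁶) = 853.6 K.
T = 16.4 + 853.6 = 870.0 °C.

870 °C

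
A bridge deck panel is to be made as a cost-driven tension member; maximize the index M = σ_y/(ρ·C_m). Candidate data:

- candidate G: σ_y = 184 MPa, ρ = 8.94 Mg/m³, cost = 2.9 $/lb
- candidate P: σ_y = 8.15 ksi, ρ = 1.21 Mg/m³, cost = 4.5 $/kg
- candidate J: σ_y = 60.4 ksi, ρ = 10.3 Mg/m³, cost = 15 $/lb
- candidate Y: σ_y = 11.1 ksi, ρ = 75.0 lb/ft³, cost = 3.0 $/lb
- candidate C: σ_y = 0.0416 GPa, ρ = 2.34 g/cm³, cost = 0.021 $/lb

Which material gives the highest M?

Putting every candidate on a common basis:
  candidate G: σ_y = 184.0 MPa, ρ = 8940 kg/m³, cost = 6.393 $/kg
  candidate P: σ_y = 56.19 MPa, ρ = 1210 kg/m³, cost = 4.500 $/kg
  candidate J: σ_y = 416.4 MPa, ρ = 10300 kg/m³, cost = 33.07 $/kg
  candidate Y: σ_y = 76.53 MPa, ρ = 1201 kg/m³, cost = 6.614 $/kg
  candidate C: σ_y = 41.60 MPa, ρ = 2340 kg/m³, cost = 0.04630 $/kg
  candidate C: M = 384 kN·m per $
  candidate P: M = 10.3 kN·m per $
  candidate Y: M = 9.63 kN·m per $
  candidate G: M = 3.22 kN·m per $
  candidate J: M = 1.22 kN·m per $
The maximum is for candidate C.

candidate C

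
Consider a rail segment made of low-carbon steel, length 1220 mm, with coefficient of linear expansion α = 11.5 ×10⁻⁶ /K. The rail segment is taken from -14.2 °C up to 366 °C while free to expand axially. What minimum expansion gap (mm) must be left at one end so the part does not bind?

5.33 mm

ΔT = 366 − (-14.2) = 380.2 K.
ΔL = α·L₀·ΔT = 11.5×10⁻⁶ × 1220 mm × 380.2 K = 5.33 mm.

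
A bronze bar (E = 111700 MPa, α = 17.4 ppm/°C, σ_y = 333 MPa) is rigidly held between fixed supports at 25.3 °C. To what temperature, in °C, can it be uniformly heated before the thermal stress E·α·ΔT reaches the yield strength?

E = 111700 MPa = 111.7 GPa.
E·α·ΔT = 333.0 MPa ⇒ ΔT = 333.0 / (111.7×10³ × 17.4×10⁻⁶) = 171.3 K.
T = 25.3 + 171.3 = 196.6 °C.

197 °C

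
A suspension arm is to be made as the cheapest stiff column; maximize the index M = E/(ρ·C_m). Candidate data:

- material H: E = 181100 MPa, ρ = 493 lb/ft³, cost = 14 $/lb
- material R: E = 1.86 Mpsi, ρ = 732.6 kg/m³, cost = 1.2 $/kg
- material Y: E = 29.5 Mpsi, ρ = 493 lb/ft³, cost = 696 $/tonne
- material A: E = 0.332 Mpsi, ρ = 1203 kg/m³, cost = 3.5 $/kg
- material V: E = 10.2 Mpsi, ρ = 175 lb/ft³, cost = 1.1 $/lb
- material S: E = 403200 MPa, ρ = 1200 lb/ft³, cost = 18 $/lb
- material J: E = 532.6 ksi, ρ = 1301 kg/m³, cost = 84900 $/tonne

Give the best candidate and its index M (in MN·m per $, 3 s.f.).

material Y, M = 37.0 MN·m per $

Putting every candidate on a common basis:
  material H: E = 181.1 GPa, ρ = 7897 kg/m³, cost = 30.86 $/kg
  material R: E = 12.82 GPa, ρ = 732.6 kg/m³, cost = 1.200 $/kg
  material Y: E = 203.4 GPa, ρ = 7897 kg/m³, cost = 0.6960 $/kg
  material A: E = 2.289 GPa, ρ = 1203 kg/m³, cost = 3.500 $/kg
  material V: E = 70.33 GPa, ρ = 2803 kg/m³, cost = 2.425 $/kg
  material S: E = 403.2 GPa, ρ = 19220 kg/m³, cost = 39.68 $/kg
  material J: E = 3.672 GPa, ρ = 1301 kg/m³, cost = 84.90 $/kg
  material Y: M = 37.0 MN·m per $
  material R: M = 14.6 MN·m per $
  material V: M = 10.3 MN·m per $
  material H: M = 0.743 MN·m per $
  material A: M = 0.544 MN·m per $
  material S: M = 0.529 MN·m per $
  material J: M = 0.0332 MN·m per $
Highest index: material Y.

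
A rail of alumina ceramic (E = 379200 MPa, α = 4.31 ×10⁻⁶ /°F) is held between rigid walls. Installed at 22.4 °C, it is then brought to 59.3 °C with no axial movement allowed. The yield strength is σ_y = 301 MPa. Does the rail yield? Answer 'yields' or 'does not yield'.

E = 379200 MPa = 379.2 GPa.
α = 4.31×10⁻⁶/°F × 9/5 = 7.76×10⁻⁶/K.
ΔT = 36.90 K. Constrained thermal stress σ = E·α·ΔT = 379.2×10³ MPa × 7.76×10⁻⁶ × 36.90 = 109 MPa (compressive).
Compare to σ_y = 301 MPa: σ < σ_y, so it does not yield.

does not yield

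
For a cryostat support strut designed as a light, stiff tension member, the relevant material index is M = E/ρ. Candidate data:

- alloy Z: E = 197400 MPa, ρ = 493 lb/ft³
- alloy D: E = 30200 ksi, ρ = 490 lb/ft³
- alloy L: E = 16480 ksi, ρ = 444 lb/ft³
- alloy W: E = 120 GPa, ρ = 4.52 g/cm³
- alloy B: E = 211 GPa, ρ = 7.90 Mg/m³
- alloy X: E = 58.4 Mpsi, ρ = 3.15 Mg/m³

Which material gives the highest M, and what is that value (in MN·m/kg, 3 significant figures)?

alloy X, M = 128 MN·m/kg

Convert each candidate to consistent units, then evaluate M:
  alloy Z: E = 197.4 GPa, ρ = 7897 kg/m³
  alloy D: E = 208.2 GPa, ρ = 7849 kg/m³
  alloy L: E = 113.6 GPa, ρ = 7112 kg/m³
  alloy W: E = 120.0 GPa, ρ = 4520 kg/m³
  alloy B: E = 211.0 GPa, ρ = 7900 kg/m³
  alloy X: E = 402.7 GPa, ρ = 3150 kg/m³
  alloy X: M = 128 MN·m/kg
  alloy B: M = 26.7 MN·m/kg
  alloy W: M = 26.5 MN·m/kg
  alloy D: M = 26.5 MN·m/kg
  alloy Z: M = 25.0 MN·m/kg
  alloy L: M = 16.0 MN·m/kg
Highest index: alloy X.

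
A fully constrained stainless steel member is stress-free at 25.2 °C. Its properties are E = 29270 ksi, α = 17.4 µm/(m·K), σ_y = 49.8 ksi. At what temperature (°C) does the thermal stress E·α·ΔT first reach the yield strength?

E = 29270 ksi = 201.8 GPa.
σ_y = 49.8 ksi = 343.4 MPa.
E·α·ΔT = 343.4 MPa ⇒ ΔT = 343.4 / (201.8×10³ × 17.4×10⁻⁶) = 97.78 K.
T = 25.2 + 97.78 = 123.0 °C.

123 °C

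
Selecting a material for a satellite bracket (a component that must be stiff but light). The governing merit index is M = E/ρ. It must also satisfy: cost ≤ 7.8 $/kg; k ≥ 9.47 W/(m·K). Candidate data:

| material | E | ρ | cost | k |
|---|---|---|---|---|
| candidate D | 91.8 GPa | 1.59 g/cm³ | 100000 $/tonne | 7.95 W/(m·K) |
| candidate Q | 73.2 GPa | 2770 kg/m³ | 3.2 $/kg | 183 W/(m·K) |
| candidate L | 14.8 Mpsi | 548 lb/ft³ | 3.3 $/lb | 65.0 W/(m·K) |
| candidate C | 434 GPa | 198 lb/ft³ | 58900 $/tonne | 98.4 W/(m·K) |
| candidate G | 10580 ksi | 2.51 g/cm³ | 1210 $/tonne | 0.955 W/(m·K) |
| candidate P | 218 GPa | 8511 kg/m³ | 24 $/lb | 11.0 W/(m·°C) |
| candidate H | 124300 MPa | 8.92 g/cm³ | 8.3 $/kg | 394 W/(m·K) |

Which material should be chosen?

candidate Q

Screen on constraints: cost ≤ 7.8 $/kg; k ≥ 9.47 W/(m·K). Survivors: candidate Q, candidate L.
In SI units:
  candidate Q: E = 73.20 GPa, ρ = 2770 kg/m³
  candidate L: E = 102.0 GPa, ρ = 8778 kg/m³
  candidate Q: M = 26.4 MN·m/kg
  candidate L: M = 11.6 MN·m/kg
The maximum is for candidate Q.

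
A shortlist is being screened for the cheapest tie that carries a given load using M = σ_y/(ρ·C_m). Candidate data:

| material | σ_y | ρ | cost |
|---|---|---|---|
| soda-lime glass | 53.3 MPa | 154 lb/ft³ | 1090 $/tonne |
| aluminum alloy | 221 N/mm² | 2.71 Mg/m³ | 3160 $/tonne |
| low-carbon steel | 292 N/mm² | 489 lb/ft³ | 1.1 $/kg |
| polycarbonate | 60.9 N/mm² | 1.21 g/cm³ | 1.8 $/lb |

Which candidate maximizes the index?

low-carbon steel

Normalizing units and computing the index:
  soda-lime glass: σ_y = 53.30 MPa, ρ = 2467 kg/m³, cost = 1.090 $/kg
  aluminum alloy: σ_y = 221.0 MPa, ρ = 2710 kg/m³, cost = 3.160 $/kg
  low-carbon steel: σ_y = 292.0 MPa, ρ = 7833 kg/m³, cost = 1.100 $/kg
  polycarbonate: σ_y = 60.90 MPa, ρ = 1210 kg/m³, cost = 3.968 $/kg
  low-carbon steel: M = 33.9 kN·m per $
  aluminum alloy: M = 25.8 kN·m per $
  soda-lime glass: M = 19.8 kN·m per $
  polycarbonate: M = 12.7 kN·m per $
Highest index: low-carbon steel.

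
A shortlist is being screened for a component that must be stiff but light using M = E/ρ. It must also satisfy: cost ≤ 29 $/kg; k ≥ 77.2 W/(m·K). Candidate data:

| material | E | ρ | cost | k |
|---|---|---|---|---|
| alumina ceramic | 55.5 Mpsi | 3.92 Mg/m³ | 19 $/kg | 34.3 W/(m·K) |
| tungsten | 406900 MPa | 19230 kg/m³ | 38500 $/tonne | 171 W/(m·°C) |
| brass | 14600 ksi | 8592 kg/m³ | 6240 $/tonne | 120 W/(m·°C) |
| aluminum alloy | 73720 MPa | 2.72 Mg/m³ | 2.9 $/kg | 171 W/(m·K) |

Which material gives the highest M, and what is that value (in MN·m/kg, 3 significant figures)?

aluminum alloy, M = 27.1 MN·m/kg

Screen on constraints: cost ≤ 29 $/kg; k ≥ 77.2 W/(m·K). Survivors: brass, aluminum alloy.
Normalizing units and computing the index:
  brass: E = 100.7 GPa, ρ = 8592 kg/m³
  aluminum alloy: E = 73.72 GPa, ρ = 2720 kg/m³
  aluminum alloy: M = 27.1 MN·m/kg
  brass: M = 11.7 MN·m/kg
Aluminum alloy has the largest M.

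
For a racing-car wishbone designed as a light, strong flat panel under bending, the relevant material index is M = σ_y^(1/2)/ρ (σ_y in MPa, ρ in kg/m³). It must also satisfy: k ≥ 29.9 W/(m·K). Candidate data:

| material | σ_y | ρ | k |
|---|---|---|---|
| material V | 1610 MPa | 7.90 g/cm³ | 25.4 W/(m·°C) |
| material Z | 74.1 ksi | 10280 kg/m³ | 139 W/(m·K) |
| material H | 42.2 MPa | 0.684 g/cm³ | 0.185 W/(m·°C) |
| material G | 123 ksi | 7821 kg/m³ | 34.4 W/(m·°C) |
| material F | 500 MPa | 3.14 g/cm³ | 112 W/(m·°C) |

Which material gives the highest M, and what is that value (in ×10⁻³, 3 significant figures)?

Screen on constraints: k ≥ 29.9 W/(m·K). Survivors: material Z, material G, material F.
In SI units:
  material Z: σ_y = 510.9 MPa, ρ = 10280 kg/m³
  material G: σ_y = 848.1 MPa, ρ = 7821 kg/m³
  material F: σ_y = 500.0 MPa, ρ = 3140 kg/m³
  material F: M = 7.12×10⁻³
  material G: M = 3.72×10⁻³
  material Z: M = 2.20×10⁻³
The maximum is for material F.

material F, M = 7.12×10⁻³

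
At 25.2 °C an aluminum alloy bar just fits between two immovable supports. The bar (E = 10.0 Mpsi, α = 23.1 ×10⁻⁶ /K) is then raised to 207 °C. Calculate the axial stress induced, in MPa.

290 MPa

E = 10.0 Mpsi = 68.95 GPa.
ΔT = 181.8 K. Constrained thermal stress σ = E·α·ΔT = 68.95×10³ MPa × 23.1×10⁻⁶ × 181.8 = 290 MPa (compressive).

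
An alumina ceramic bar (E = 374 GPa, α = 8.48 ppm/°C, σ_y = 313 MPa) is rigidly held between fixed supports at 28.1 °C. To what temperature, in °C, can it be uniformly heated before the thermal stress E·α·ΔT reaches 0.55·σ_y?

E·α·ΔT = 172.2 MPa ⇒ ΔT = 172.2 / (374.0×10³ × 8.48×10⁻⁶) = 54.28 K.
T = 28.1 + 54.28 = 82.38 °C.

82.4 °C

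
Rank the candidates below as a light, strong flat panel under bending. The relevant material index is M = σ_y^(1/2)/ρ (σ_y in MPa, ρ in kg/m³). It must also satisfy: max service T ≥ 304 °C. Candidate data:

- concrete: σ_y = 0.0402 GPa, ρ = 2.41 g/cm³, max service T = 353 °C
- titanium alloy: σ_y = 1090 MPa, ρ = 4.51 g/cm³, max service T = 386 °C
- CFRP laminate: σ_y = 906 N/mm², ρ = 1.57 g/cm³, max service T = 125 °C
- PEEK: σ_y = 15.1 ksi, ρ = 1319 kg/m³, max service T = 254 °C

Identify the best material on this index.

Screen on constraints: max service T ≥ 304 °C. Survivors: concrete, titanium alloy.
After converting to SI:
  concrete: σ_y = 40.20 MPa, ρ = 2410 kg/m³
  titanium alloy: σ_y = 1090 MPa, ρ = 4510 kg/m³
  titanium alloy: M = 7.32×10⁻³
  concrete: M = 2.63×10⁻³
Titanium alloy has the largest M.

titanium alloy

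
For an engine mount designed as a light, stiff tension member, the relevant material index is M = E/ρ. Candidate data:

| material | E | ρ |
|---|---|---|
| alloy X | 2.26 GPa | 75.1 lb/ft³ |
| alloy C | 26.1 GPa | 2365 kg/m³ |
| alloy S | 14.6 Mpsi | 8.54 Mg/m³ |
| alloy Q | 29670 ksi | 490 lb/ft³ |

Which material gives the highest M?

alloy Q

Convert each candidate to consistent units, then evaluate M:
  alloy X: E = 2.260 GPa, ρ = 1203 kg/m³
  alloy C: E = 26.10 GPa, ρ = 2365 kg/m³
  alloy S: E = 100.7 GPa, ρ = 8540 kg/m³
  alloy Q: E = 204.6 GPa, ρ = 7849 kg/m³
  alloy Q: M = 26.1 MN·m/kg
  alloy S: M = 11.8 MN·m/kg
  alloy C: M = 11.0 MN·m/kg
  alloy X: M = 1.88 MN·m/kg
Alloy Q ranks first.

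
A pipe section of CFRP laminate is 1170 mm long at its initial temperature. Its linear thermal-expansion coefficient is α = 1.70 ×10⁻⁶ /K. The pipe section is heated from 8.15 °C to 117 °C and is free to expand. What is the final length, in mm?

ΔT = 117 − 8.15 = 108.8 K.
ΔL = α·L₀·ΔT = 1.70×10⁻⁶ × 1170 mm × 108.8 K = 0.217 mm.
L = L₀ + ΔL = 1170 + 0.217 = 1170.2 mm.

1170.2 mm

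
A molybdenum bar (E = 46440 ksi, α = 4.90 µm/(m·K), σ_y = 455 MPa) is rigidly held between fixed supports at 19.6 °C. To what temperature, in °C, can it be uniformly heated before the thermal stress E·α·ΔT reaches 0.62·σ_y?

E = 46440 ksi = 320.2 GPa.
E·α·ΔT = 282.1 MPa ⇒ ΔT = 282.1 / (320.2×10³ × 4.90×10⁻⁶) = 179.8 K.
T = 19.6 + 179.8 = 199.4 °C.

199 °C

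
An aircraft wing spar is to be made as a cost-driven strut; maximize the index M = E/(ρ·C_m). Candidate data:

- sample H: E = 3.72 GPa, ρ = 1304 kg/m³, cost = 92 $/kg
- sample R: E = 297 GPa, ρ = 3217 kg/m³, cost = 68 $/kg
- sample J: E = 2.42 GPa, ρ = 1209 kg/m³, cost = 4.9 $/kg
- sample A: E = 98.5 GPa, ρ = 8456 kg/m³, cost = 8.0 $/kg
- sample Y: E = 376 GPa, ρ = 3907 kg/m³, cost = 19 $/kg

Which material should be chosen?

Evaluate M for each candidate:
  sample Y: M = 5.07 MN·m per $
  sample A: M = 1.46 MN·m per $
  sample R: M = 1.36 MN·m per $
  sample J: M = 0.409 MN·m per $
  sample H: M = 0.0310 MN·m per $
The maximum is for sample Y.

sample Y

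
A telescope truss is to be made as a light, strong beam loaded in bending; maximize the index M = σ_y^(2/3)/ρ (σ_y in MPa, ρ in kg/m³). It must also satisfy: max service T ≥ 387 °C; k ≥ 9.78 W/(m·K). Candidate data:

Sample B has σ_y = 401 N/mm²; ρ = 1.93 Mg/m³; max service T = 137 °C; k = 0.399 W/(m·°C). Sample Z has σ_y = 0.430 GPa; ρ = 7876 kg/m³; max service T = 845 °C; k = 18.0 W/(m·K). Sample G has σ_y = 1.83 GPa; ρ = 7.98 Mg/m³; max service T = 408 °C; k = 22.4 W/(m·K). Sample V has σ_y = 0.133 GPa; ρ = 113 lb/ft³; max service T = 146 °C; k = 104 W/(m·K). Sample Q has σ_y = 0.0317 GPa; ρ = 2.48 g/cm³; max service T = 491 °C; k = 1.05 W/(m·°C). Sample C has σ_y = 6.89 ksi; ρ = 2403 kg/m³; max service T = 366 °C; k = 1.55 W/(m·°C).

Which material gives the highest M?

Screen on constraints: max service T ≥ 387 °C; k ≥ 9.78 W/(m·K). Survivors: sample Z, sample G.
Putting every candidate on a common basis:
  sample Z: σ_y = 430.0 MPa, ρ = 7876 kg/m³
  sample G: σ_y = 1830 MPa, ρ = 7980 kg/m³
  sample G: M = 18.7×10⁻³
  sample Z: M = 7.23×10⁻³
Sample G has the largest M.

sample G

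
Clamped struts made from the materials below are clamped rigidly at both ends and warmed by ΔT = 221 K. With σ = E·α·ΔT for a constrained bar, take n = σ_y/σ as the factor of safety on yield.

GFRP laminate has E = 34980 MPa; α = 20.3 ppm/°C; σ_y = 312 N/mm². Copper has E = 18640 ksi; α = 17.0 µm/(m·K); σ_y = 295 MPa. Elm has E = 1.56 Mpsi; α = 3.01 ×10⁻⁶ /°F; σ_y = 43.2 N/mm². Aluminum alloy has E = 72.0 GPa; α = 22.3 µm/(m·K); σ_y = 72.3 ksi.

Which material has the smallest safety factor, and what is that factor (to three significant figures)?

Converting E to GPa, α to ×10⁻⁶/K, σ_y to MPa, then σ and n for each:
  GFRP laminate: E = 34.98, α = 20.3, σ_y = 312.0 → σ = 157 MPa, n = 1.99
  copper: E = 128.5, α = 17.0, σ_y = 295.0 → σ = 483 MPa, n = 0.611
  elm: E = 10.76, α = 5.42, σ_y = 43.20 → σ = 12.9 MPa, n = 3.35
  aluminum alloy: E = 72.00, α = 22.3, σ_y = 498.5 → σ = 355 MPa, n = 1.40
The minimum is copper at n = 0.611.

copper, n = 0.611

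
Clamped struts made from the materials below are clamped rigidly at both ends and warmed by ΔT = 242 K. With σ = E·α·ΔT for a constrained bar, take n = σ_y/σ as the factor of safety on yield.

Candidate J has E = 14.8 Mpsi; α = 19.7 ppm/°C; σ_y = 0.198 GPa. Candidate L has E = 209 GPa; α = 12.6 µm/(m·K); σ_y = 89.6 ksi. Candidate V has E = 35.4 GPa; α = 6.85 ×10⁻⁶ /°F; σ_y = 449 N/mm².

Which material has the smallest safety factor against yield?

candidate J

Per material, after unit conversion:
  candidate J: E = 102.0, α = 19.7, σ_y = 198.0 → σ = 486 MPa, n = 0.407
  candidate L: E = 209.0, α = 12.6, σ_y = 617.8 → σ = 637 MPa, n = 0.969
  candidate V: E = 35.40, α = 12.3, σ_y = 449.0 → σ = 106 MPa, n = 4.25
Smallest n: candidate J with n = 0.407.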